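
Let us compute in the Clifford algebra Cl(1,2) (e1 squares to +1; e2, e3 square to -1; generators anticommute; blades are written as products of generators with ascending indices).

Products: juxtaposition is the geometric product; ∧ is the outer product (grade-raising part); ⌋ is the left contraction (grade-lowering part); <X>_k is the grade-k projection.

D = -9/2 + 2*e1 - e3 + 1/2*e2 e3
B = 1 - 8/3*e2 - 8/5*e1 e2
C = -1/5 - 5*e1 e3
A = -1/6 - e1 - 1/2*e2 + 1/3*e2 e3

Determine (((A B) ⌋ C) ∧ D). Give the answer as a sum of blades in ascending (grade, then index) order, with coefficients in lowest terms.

step 1: -3/2 - 1/5*e1 + 139/90*e2 - 8/9*e3 + 44/15*e1 e2 - 8/15*e1 e3 + 1/3*e2 e3
step 2: 89/30 + 40/9*e1 + e3 + 15/2*e1 e3
step 3: -267/20 - 211/15*e1 - 112/15*e3 - 1447/36*e1 e3 + 89/60*e2 e3 + 20/9*e1 e2 e3
Answer: -267/20 - 211/15*e1 - 112/15*e3 - 1447/36*e1 e3 + 89/60*e2 e3 + 20/9*e1 e2 e3


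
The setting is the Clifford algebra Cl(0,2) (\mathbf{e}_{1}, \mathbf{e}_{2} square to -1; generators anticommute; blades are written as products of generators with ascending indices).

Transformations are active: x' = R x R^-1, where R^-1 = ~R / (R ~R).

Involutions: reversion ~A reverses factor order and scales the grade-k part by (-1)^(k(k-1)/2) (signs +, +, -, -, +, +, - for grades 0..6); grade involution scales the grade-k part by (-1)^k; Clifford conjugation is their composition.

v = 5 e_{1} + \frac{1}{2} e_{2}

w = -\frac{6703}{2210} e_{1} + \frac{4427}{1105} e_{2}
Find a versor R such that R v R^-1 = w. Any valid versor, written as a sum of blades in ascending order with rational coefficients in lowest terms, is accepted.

Take R = v + w = \frac{4347}{2210} e_{1} + \frac{9959}{2210} e_{2}. Because q(v) = q(w) = -\frac{101}{4}, conjugation by R sends v exactly to w.
Answer: \frac{4347}{2210} e_{1} + \frac{9959}{2210} e_{2}


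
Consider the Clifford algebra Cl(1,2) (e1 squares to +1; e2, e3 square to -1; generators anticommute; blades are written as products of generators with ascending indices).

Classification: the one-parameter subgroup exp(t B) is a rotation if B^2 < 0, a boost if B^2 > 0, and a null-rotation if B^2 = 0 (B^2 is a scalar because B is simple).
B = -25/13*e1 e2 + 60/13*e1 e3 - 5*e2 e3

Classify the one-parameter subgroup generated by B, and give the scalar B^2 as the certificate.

B^2 term by term: the squares give (-25/13)^2*(e1 e2)^2 + (60/13)^2*(e1 e3)^2 + (-5)^2*(e2 e3)^2 = 625/169*(+1) + 3600/169*(+1) + 25*(-1) = 0 (each basis 2-blade squares to minus the product of its generators' squares); cross terms between blades sharing an index anticommute and cancel. So B^2 = 0.
Answer: null-rotation, certificate B^2 = 0. Key observation: B^2 = 0 is a conjugation invariant, so its sign decides the class regardless of the surface form of B.


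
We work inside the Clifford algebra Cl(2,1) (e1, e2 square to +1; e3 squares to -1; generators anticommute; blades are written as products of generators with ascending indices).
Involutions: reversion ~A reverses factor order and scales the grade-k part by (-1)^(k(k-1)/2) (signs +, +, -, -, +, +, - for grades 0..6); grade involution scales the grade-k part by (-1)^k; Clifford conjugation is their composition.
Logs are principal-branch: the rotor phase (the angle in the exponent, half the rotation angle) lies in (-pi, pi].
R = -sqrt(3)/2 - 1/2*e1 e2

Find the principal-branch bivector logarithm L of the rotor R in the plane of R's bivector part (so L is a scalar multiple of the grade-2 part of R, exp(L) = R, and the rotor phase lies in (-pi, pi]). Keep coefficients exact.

The scalar part of R is -sqrt(3)/2, which pins the rotor phase on the principal branch; dividing the bivector part by the sine of that phase recovers the unit plane, and L is the phase times that plane.
Concretely: cos(phase) = -sqrt(3)/2 gives phase = ±5*pi/6, and since phase/sin(phase) is even the sign is immaterial: L = (phase/sin(phase)) * <R>_2 = (5*pi/3) * <R>_2.
Answer: -5*pi/6*e1 e2


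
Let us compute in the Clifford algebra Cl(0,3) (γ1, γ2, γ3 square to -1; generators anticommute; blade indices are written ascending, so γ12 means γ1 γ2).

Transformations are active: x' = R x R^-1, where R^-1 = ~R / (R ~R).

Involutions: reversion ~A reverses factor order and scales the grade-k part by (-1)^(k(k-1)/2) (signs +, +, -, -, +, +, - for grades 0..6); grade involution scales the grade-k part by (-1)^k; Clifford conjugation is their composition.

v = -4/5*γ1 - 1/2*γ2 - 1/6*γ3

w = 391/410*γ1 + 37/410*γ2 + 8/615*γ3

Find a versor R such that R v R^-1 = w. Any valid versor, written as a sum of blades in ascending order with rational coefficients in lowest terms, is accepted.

Reasoning: v^2 = w^2 = -413/450 since conjugation preserves the quadratic form; R = v + w = 63/410*γ1 - 84/205*γ2 - 63/410*γ3 is then valid when invertible, keeping its own part and reversing (v - w)/2.
Answer: 63/410*γ1 - 84/205*γ2 - 63/410*γ3


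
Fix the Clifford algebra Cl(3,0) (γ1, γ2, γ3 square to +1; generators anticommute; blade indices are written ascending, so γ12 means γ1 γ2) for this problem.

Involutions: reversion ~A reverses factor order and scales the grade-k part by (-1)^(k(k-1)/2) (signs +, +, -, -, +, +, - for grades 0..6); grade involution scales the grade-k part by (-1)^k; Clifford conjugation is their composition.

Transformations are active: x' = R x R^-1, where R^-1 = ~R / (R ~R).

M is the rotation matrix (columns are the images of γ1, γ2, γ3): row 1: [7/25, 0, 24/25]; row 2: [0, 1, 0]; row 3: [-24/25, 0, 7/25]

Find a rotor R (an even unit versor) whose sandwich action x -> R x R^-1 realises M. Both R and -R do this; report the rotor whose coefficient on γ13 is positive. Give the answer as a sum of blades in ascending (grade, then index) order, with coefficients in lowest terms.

Method: write R = a + b12*γ12 + b13*γ13 + b23*γ23 with a^2 + b12^2 + b13^2 + b23^2 = 1 (so R^-1 = ~R). Expanding the columns R e_j ~R gives tr M = 4a^2 - 1 and, from the antisymmetric part, M21 - M12 = -4a*b12, M13 - M31 = 4a*b13, M32 - M23 = -4a*b23.
Here tr M = 39/25, so a^2 = (1 + tr M)/4 = 16/25 and a = ±4/5. Taking a = 4/5: M21 - M12 = 0, M13 - M31 = 48/25, M32 - M23 = 0, giving b12 = 0, b13 = 3/5, b23 = 0, i.e. R = 4/5 + 3/5*γ13.
Its γ13 coefficient is already positive.
Answer: 4/5 + 3/5*γ13. Recall the cover is two-to-one: with M of trace 39/25, both preimages act alike, and the stated γ13 sign chooses the sheet.


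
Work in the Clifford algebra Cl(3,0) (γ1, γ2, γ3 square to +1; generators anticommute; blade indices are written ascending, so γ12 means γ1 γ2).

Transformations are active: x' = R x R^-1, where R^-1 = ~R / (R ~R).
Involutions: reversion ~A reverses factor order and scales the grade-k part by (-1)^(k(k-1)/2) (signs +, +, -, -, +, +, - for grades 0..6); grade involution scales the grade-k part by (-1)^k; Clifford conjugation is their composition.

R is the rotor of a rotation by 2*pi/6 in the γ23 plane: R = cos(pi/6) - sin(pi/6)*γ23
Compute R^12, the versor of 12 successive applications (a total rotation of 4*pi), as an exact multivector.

Because a rotor carries half the rotation angle, composing 12 copies of this γ23-plane rotor multiplies the phase: 12*(pi/6) = 2*pi, hence R^12 = cos(2*pi) - sin(2*pi)*γ23.
cos(2*pi) = 1 and sin(2*pi) = 0, so R^12 = 1. The total rotation 4*pi is 2 full turns, so every vector returns to itself, yet the rotor is +1, back on the identity sheet (an even number of 2*pi turns).
Answer: 1


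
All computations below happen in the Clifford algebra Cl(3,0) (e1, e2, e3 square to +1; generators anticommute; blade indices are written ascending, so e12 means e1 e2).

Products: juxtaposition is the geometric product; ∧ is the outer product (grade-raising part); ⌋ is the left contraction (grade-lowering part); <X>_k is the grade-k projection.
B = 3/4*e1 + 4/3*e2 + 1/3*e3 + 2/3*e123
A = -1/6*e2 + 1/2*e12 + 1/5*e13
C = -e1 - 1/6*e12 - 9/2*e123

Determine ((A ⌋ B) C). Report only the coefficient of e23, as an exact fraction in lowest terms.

step 1: -2/9 + 2/15*e2 - 1/3*e3 + 1/9*e13
step 2: 11/45*e1 - 1/2*e2 + 1/9*e3 + 451/270*e12 + 4/15*e13 - 1/54*e23 + 19/18*e123
Answer: -1/54


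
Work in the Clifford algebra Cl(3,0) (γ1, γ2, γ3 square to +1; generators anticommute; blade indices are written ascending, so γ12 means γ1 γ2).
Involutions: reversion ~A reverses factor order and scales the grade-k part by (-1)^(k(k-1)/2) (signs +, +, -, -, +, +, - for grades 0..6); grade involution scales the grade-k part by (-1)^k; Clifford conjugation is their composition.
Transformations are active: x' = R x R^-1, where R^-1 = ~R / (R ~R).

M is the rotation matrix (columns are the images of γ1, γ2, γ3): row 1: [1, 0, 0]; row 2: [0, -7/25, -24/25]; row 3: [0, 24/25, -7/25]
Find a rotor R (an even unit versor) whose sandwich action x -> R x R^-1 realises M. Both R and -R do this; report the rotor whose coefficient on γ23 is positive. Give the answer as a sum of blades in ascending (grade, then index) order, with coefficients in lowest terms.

Method: write R = a + b12*γ12 + b13*γ13 + b23*γ23 with a^2 + b12^2 + b13^2 + b23^2 = 1 (so R^-1 = ~R). Expanding the columns R e_j ~R gives tr M = 4a^2 - 1 and, from the antisymmetric part, M21 - M12 = -4a*b12, M13 - M31 = 4a*b13, M32 - M23 = -4a*b23.
Here tr M = 11/25, so a^2 = (1 + tr M)/4 = 9/25 and a = ±3/5. Taking a = 3/5: M21 - M12 = 0, M13 - M31 = 0, M32 - M23 = 48/25, giving b12 = 0, b13 = 0, b23 = -4/5, i.e. R = 3/5 - 4/5*γ23.
Its γ23 coefficient is negative, so report the other preimage -R.
Answer: -3/5 + 4/5*γ23. Uniqueness: Spin(3) -> SO(3) maps R and -R to the same rotation of trace 11/25; fixing the sign of the γ23 coefficient removes the ambiguity.


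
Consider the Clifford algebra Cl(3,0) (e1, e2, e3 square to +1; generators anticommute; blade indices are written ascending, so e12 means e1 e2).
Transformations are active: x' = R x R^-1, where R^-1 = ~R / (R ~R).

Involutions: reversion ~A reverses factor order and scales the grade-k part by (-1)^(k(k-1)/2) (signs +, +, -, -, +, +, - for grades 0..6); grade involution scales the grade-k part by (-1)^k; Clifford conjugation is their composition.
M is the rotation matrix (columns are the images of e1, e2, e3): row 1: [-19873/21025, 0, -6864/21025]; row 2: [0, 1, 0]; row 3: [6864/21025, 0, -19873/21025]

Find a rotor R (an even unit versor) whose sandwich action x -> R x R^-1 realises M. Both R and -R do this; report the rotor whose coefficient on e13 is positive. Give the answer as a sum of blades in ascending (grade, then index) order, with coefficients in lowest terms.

Method: write R = a + b12*e12 + b13*e13 + b23*e23 with a^2 + b12^2 + b13^2 + b23^2 = 1 (so R^-1 = ~R). Expanding the columns R e_j ~R gives tr M = 4a^2 - 1 and, from the antisymmetric part, M21 - M12 = -4a*b12, M13 - M31 = 4a*b13, M32 - M23 = -4a*b23.
Here tr M = -18721/21025, so a^2 = (1 + tr M)/4 = 576/21025 and a = ±24/145. Taking a = 24/145: M21 - M12 = 0, M13 - M31 = -13728/21025, M32 - M23 = 0, giving b12 = 0, b13 = -143/145, b23 = 0, i.e. R = 24/145 - 143/145*e13.
Its e13 coefficient is negative, so report the other preimage -R.
Answer: -24/145 + 143/145*e13. Sheet selection: the two-to-one cover makes ±R indistinguishable at the matrix level (trace -18721/21025), so uniqueness comes from the required sign on e13.


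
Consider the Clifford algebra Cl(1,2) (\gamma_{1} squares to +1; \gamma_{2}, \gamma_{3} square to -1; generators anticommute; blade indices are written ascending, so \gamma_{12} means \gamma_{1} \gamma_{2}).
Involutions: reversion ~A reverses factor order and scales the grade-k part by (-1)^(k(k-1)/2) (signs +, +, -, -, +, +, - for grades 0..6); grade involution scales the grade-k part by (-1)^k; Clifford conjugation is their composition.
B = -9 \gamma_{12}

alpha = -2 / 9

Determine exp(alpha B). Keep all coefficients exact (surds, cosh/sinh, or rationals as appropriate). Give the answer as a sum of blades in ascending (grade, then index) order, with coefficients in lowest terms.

B^2 = (-9)^2*(\gamma_{12})^2 = 81*(+1) = 81 (a basis 2-blade squares to minus the product of its generators' squares).
B^2 = 81 — hyperbolic case — the even/odd split gives cosh and sinh: l = 9, alpha*l = -2, so exp(alpha B) = cosh(-2) + (sinh(-2)/9)*B = \cosh{\left(2 \right)} + (- \frac{\sinh{\left(2 \right)}}{9})*B.
Answer: \cosh{\left(2 \right)} + \sinh{\left(2 \right)} \gamma_{12}


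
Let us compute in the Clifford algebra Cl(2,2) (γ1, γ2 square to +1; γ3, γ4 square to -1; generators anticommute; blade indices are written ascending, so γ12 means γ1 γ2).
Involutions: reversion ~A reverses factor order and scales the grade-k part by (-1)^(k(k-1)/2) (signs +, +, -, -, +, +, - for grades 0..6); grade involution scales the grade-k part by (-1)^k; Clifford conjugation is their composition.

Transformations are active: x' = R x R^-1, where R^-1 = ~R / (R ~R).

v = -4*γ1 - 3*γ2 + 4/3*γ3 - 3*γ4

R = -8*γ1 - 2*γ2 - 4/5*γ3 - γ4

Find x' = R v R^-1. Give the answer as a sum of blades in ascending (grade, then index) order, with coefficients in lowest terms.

~R = -8*γ1 - 2*γ2 - 4/5*γ3 - γ4, and R ~R = 1659/25, so R^-1 = ~R / (1659/25).
R v = 541/15 + 16*γ12 - 208/15*γ13 + 20*γ14 - 76/15*γ23 + 3*γ24 + 56/15*γ34
Answer: -23372/4977*γ1 + 4111/4977*γ2 - 10964/4977*γ3 + 9521/4977*γ4


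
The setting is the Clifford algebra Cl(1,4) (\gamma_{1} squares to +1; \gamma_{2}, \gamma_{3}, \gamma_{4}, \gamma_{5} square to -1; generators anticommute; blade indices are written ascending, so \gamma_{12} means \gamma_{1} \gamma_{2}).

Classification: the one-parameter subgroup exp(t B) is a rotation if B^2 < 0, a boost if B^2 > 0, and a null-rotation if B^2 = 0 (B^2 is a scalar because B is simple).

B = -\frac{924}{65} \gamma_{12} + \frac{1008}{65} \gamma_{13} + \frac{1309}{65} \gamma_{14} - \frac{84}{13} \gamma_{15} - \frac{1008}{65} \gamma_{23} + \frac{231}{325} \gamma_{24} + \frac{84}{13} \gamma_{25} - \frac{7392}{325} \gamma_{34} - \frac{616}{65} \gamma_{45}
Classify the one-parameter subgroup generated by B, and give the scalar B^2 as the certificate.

B^2 term by term: the squares give (-\frac{924}{65})^2*(\gamma_{12})^2 + (\frac{1008}{65})^2*(\gamma_{13})^2 + (\frac{1309}{65})^2*(\gamma_{14})^2 + (-\frac{84}{13})^2*(\gamma_{15})^2 + (-\frac{1008}{65})^2*(\gamma_{23})^2 + (\frac{231}{325})^2*(\gamma_{24})^2 + (\frac{84}{13})^2*(\gamma_{25})^2 + (-\frac{7392}{325})^2*(\gamma_{34})^2 + (-\frac{616}{65})^2*(\gamma_{45})^2 = \frac{853776}{4225}*(+1) + \frac{1016064}{4225}*(+1) + \frac{1713481}{4225}*(+1) + \frac{7056}{169}*(+1) + \frac{1016064}{4225}*(-1) + \frac{53361}{105625}*(-1) + \frac{7056}{169}*(-1) + \frac{54641664}{105625}*(-1) + \frac{379456}{4225}*(-1) = 0 (each basis 2-blade squares to minus the product of its generators' squares); cross terms between blades sharing an index anticommute and cancel; the commuting (index-disjoint) pairs give grade-4 terms 2*c*c'*(blade product), which cancel blade by blade — \gamma_{1234}: \frac{13660416}{21125} - \frac{465696}{21125} - \frac{2638944}{4225} = 0; \gamma_{1235}: -\frac{169344}{845} + \frac{169344}{845} = 0; \gamma_{1245}: \frac{1138368}{4225} - \frac{219912}{845} - \frac{38808}{4225} = 0; \gamma_{1345}: -\frac{1241856}{4225} + \frac{1241856}{4225} = 0; \gamma_{2345}: \frac{1241856}{4225} - \frac{1241856}{4225} = 0 — confirming B is simple. So B^2 = 0.
Answer: null-rotation, certificate B^2 = 0. Certificate logic: 0 is a conjugation-invariant scalar, so its sign fixes rotation versus boost versus null-rotation outright.


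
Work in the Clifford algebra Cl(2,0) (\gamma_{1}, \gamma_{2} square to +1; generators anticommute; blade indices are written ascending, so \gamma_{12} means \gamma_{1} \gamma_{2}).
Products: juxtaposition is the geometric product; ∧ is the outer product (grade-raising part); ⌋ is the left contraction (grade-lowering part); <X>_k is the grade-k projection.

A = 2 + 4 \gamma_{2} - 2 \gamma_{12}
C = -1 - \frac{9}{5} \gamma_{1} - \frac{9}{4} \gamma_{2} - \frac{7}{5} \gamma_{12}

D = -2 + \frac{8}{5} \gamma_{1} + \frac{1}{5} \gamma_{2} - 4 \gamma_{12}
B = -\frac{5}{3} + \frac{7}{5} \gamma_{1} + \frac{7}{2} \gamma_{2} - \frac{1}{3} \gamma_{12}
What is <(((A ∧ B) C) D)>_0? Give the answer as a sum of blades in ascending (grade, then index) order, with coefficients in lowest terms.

step 1: -\frac{10}{3} + \frac{14}{5} \gamma_{1} + \frac{1}{3} \gamma_{2} - \frac{44}{15} \gamma_{12}
step 2: -\frac{1969}{300} + \frac{154}{15} \gamma_{1} - \frac{61}{30} \gamma_{2} + \frac{19}{10} \gamma_{12}
step 3: \frac{2756}{75} - \frac{9697}{250} \gamma_{1} - \frac{62029}{1500} \gamma_{2} + \frac{694}{25} \gamma_{12}
step 4: \frac{2756}{75}
Answer: \frac{2756}{75}


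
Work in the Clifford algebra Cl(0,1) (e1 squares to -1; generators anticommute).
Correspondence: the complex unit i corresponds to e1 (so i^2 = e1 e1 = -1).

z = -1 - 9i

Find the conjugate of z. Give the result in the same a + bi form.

In blades: z = -1 - 9*e1.
Conjugation here is Clifford conjugation: the scalar is fixed and the grade-1 and grade-2 blades all flip sign, giving -1 + 9*e1; translating back:
Answer: -1 + 9i


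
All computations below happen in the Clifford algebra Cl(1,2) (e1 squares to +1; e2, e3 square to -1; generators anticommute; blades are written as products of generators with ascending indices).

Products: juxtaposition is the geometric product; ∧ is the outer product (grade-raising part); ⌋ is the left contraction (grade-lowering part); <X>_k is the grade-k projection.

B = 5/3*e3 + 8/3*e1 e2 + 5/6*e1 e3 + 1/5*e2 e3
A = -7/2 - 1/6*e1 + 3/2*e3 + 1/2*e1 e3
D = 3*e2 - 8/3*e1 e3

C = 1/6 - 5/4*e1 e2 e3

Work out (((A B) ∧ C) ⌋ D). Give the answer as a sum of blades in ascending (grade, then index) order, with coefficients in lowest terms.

step 1: -25/12 + 5/12*e1 - 13/90*e2 - 215/36*e3 - 277/30*e1 e2 - 115/36*e1 e3 + 19/30*e2 e3 + 119/30*e1 e2 e3
step 2: -25/72 + 5/72*e1 - 13/540*e2 - 215/216*e3 - 277/180*e1 e2 - 115/216*e1 e3 + 19/180*e2 e3 + 2351/720*e1 e2 e3
step 3: 2417/1620 + 215/81*e1 - 25/24*e2 - 5/27*e3 + 25/27*e1 e3
Answer: 2417/1620 + 215/81*e1 - 25/24*e2 - 5/27*e3 + 25/27*e1 e3


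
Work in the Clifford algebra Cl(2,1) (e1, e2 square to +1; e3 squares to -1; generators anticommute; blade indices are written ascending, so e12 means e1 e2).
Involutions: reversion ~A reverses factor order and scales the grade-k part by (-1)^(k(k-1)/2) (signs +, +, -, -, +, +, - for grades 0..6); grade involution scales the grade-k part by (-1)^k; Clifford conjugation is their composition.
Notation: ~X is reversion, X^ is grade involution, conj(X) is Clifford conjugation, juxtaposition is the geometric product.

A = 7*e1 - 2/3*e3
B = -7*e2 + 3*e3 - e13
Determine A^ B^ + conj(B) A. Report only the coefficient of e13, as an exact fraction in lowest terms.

first term: 2 - 2/3*e1 + 7*e3 - 49*e12 + 21*e13 - 14/3*e23
second term: -2 + 2/3*e1 - 7*e3 - 49*e12 + 21*e13 - 14/3*e23
Answer: 42


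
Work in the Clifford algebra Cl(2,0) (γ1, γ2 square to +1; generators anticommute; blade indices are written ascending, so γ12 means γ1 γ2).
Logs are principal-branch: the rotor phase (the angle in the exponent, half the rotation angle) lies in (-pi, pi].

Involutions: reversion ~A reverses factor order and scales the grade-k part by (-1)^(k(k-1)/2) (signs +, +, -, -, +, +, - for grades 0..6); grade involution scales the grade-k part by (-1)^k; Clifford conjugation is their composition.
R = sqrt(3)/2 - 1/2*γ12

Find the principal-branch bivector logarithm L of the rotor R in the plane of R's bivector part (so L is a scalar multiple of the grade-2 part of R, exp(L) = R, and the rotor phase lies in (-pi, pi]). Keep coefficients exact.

The scalar part of R is sqrt(3)/2, so the principal-branch rotor phase is pinned; divide the bivector part by its sine to get the unit plane — L is the phase times that plane.
Concretely: cos(phase) = sqrt(3)/2 gives phase = ±pi/6, and since phase/sin(phase) is even the sign is immaterial: L = (phase/sin(phase)) * <R>_2 = (pi/3) * <R>_2.
Answer: -pi/6*γ12


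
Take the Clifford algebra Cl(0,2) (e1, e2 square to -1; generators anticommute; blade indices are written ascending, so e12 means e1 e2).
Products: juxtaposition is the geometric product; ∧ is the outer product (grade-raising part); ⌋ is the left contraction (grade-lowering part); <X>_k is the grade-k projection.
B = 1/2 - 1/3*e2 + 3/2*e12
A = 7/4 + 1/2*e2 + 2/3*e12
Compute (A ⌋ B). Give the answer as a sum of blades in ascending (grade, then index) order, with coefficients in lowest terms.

step 1: 1/24 + 3/4*e1 - 7/12*e2 + 21/8*e12
Answer: 1/24 + 3/4*e1 - 7/12*e2 + 21/8*e12


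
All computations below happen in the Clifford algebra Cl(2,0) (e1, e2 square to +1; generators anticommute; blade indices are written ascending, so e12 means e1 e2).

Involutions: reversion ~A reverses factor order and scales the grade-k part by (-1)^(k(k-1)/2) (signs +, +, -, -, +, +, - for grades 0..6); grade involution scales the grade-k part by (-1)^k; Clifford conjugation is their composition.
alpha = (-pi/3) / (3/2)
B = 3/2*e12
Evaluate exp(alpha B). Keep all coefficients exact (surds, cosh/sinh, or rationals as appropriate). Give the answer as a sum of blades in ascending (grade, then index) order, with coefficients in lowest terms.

B^2 = (3/2)^2*(e12)^2 = 9/4*(-1) = -9/4 (a basis 2-blade squares to minus the product of its generators' squares).
B^2 = -9/4 — a negative square means the series sums to a rotation: l = 3/2, alpha*l = -pi/3, so exp(alpha B) = cos(-pi/3) + (sin(-pi/3)/(3/2))*B = 1/2 + (-sqrt(3)/3)*B.
Answer: 1/2 - sqrt(3)/2*e12


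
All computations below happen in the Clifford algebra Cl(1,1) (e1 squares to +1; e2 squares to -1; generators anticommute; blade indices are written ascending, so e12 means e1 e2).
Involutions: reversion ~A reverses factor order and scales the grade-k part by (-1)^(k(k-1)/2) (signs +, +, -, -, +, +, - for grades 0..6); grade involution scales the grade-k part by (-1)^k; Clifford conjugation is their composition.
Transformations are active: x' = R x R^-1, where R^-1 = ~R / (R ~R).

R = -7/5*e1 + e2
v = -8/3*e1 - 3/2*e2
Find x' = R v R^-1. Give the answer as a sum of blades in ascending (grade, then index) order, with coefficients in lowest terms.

~R = -7/5*e1 + e2, and R ~R = 24/25, so R^-1 = ~R / (24/25).
R v = 157/30 + 143/30*e12
Answer: -907/72*e1 + 893/72*e2


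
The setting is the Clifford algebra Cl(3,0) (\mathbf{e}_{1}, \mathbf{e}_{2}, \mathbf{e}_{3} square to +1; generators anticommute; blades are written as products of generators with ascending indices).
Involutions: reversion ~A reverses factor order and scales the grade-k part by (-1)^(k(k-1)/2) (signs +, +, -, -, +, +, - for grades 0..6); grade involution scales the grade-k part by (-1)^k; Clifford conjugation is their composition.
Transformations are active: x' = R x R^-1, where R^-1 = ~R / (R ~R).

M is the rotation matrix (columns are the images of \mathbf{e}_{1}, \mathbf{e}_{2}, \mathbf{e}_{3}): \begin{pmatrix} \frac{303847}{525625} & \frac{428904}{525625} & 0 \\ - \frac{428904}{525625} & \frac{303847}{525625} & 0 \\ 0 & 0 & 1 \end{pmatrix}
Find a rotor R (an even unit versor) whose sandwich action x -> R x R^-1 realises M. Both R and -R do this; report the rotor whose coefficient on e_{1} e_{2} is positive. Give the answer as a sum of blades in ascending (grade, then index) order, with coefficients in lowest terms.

Method: write R = a + b12*e_{1} e_{2} + b13*e_{1} e_{3} + b23*e_{2} e_{3} with a^2 + b12^2 + b13^2 + b23^2 = 1 (so R^-1 = ~R). Expanding the columns R e_j ~R gives tr M = 4a^2 - 1 and, from the antisymmetric part, M21 - M12 = -4a*b12, M13 - M31 = 4a*b13, M32 - M23 = -4a*b23.
Here tr M = \frac{1133319}{525625}, so a^2 = (1 + tr M)/4 = \frac{414736}{525625} and a = ±\frac{644}{725}. Taking a = \frac{644}{725}: M21 - M12 = -\frac{857808}{525625}, M13 - M31 = 0, M32 - M23 = 0, giving b12 = \frac{333}{725}, b13 = 0, b23 = 0, i.e. R = \frac{644}{725} + \frac{333}{725} e_{1} e_{2}.
Its e_{1} e_{2} coefficient is already positive.
Answer: \frac{644}{725} + \frac{333}{725} e_{1} e_{2}. Recall the cover is two-to-one: with M of trace \frac{1133319}{525625}, both preimages act alike, and the stated e_{1} e_{2} sign chooses the sheet.


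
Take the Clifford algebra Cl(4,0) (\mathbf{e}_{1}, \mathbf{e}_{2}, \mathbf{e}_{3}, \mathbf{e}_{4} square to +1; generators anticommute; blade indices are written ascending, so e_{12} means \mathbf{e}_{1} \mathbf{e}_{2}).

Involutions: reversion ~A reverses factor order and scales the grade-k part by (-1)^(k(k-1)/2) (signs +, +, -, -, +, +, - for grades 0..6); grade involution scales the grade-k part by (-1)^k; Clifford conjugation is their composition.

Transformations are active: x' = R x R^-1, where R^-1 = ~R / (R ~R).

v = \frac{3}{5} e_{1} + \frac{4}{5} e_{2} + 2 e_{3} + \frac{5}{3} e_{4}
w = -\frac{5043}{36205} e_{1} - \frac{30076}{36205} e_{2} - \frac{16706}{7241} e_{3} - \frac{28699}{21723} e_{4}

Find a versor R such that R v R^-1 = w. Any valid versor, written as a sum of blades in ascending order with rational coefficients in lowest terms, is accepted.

Since q(v) = q(w) = \frac{70}{9}, the sum R = v + w = \frac{3336}{7241} e_{1} - \frac{1112}{36205} e_{2} - \frac{2224}{7241} e_{3} + \frac{2502}{7241} e_{4} does the job whenever invertible.
Answer: \frac{3336}{7241} e_{1} - \frac{1112}{36205} e_{2} - \frac{2224}{7241} e_{3} + \frac{2502}{7241} e_{4}


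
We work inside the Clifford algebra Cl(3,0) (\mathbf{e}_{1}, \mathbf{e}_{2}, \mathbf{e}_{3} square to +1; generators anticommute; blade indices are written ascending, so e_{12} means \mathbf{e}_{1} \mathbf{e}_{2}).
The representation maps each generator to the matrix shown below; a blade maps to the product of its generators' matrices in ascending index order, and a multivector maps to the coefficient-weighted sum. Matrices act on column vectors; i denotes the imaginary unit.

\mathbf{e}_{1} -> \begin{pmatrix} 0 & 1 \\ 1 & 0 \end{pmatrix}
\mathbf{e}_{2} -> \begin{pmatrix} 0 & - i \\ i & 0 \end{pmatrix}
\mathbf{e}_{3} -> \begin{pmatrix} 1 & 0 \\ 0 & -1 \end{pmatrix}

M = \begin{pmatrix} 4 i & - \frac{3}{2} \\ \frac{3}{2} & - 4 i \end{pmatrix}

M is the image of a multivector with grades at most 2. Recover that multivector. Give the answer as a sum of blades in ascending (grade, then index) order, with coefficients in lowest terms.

Method: 1, rho(e_{1}), rho(e_{2}), rho(e_{3}) form a trace-orthogonal basis of the 2x2 complex matrices (tr(X Y) = 2 if X = Y, else 0), so M = m0*1 + m1*rho(e_{1}) + m2*rho(e_{2}) + m3*rho(e_{3}) with m0 = tr(M)/2 = 0, m1 = tr(M rho(e_{1}))/2 = 0, m2 = tr(M rho(e_{2}))/2 = - \frac{3 i}{2}, m3 = tr(M rho(e_{3}))/2 = 4 i.
Multiplying table entries, the bivector images are rho(e_{12}) = i*rho(e_{3}), rho(e_{13}) = -i*rho(e_{2}), rho(e_{23}) = i*rho(e_{1}); with real blade coefficients the real parts of m0..m3 are the coefficients of 1, e_{1}, e_{2}, e_{3} and the imaginary parts give the bivectors (e_{23}: Im m1, e_{13}: -Im m2, e_{12}: Im m3).
Answer: 4 e_{12} + \frac{3}{2} e_{13}


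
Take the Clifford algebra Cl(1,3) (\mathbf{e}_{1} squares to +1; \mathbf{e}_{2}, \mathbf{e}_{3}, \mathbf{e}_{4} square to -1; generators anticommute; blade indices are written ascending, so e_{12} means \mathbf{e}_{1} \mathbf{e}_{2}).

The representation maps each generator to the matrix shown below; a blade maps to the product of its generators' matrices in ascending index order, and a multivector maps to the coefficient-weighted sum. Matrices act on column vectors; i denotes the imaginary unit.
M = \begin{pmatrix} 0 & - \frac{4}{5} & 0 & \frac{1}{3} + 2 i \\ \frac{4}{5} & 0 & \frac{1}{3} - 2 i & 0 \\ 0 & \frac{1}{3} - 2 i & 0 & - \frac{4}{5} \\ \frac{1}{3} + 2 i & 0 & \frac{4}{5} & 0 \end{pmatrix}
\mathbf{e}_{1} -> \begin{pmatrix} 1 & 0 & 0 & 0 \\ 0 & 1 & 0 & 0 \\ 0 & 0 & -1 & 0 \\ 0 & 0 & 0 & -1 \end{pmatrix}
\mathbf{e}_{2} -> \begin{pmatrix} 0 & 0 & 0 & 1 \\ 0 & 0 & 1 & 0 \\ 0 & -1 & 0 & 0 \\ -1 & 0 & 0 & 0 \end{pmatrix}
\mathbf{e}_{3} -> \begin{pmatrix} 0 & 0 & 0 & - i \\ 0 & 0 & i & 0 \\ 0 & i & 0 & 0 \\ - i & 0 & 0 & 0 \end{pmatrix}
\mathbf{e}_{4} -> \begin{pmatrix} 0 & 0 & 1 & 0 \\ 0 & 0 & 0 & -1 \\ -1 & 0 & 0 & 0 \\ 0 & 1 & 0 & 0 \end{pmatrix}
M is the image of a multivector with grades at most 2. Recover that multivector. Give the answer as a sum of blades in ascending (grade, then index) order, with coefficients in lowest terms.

Method: the blade images are trace-orthogonal — tr(rho(e_A) rho(e_B)^-1) = 4 if A = B and 0 otherwise — and rho(e_A)^-1 = (e_A)^2 * rho(e_A) with (e_A)^2 = +1 or -1, so the coefficient of e_A in the preimage is (e_A)^2 * tr(M rho(e_A))/4.
Nonzero projections over blades of grade <= 2: e_{3}: (e_{3})^2 = -1, tr(M rho(e_{3})) = 8, coefficient -2; e_{12}: (e_{12})^2 = +1, tr(M rho(e_{12})) = \frac{4}{3}, coefficient \frac{1}{3}; e_{24}: (e_{24})^2 = -1, tr(M rho(e_{24})) = \frac{16}{5}, coefficient -\frac{4}{5}. Every other blade of grade <= 2 projects to 0.
Answer: -2 e_{3} + \frac{1}{3} e_{12} - \frac{4}{5} e_{24}


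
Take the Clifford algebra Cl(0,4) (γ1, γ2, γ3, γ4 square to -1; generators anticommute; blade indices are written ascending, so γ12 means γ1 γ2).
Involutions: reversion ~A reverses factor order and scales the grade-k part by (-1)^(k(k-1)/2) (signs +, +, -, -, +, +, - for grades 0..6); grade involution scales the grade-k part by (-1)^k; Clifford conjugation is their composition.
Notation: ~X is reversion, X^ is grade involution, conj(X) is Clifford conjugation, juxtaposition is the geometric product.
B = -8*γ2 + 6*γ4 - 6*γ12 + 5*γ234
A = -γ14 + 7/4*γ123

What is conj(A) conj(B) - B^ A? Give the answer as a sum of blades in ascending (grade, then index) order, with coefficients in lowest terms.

first term: 6*γ1 - 21/2*γ3 + 14*γ13 - 35/4*γ14 - 6*γ24 - 5*γ123 - 8*γ124 - 21/2*γ1234
second term: 6*γ1 + 21/2*γ3 + 14*γ13 - 35/4*γ14 + 6*γ24 + 5*γ123 + 8*γ124 + 21/2*γ1234
Answer: -21*γ3 - 12*γ24 - 10*γ123 - 16*γ124 - 21*γ1234


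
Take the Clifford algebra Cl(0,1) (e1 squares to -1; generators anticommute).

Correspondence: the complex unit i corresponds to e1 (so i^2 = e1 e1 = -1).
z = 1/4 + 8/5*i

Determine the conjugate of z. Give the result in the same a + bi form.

In blades: z = 1/4 + 8/5*e1.
Conjugation here is Clifford conjugation: the scalar is fixed and the grade-1 and grade-2 blades all flip sign, giving 1/4 - 8/5*e1; translating back:
Answer: 1/4 - 8/5*i


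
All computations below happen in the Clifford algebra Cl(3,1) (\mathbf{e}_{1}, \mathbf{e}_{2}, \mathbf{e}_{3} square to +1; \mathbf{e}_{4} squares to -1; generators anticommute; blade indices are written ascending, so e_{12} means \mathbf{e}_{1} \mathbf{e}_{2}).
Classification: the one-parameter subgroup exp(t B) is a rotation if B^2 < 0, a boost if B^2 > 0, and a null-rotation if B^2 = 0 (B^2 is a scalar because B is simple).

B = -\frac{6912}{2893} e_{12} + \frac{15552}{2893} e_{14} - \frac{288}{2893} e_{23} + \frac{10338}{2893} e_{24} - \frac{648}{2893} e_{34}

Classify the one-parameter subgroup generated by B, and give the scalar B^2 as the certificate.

B^2 term by term: the squares give (-\frac{6912}{2893})^2*(e_{12})^2 + (\frac{15552}{2893})^2*(e_{14})^2 + (-\frac{288}{2893})^2*(e_{23})^2 + (\frac{10338}{2893})^2*(e_{24})^2 + (-\frac{648}{2893})^2*(e_{34})^2 = \frac{47775744}{8369449}*(-1) + \frac{241864704}{8369449}*(+1) + \frac{82944}{8369449}*(-1) + \frac{106874244}{8369449}*(+1) + \frac{419904}{8369449}*(+1) = 36 (each basis 2-blade squares to minus the product of its generators' squares); cross terms between blades sharing an index anticommute and cancel; the commuting (index-disjoint) pairs give grade-4 terms 2*c*c'*(blade product), which cancel blade by blade — e_{1234}: \frac{8957952}{8369449} - \frac{8957952}{8369449} = 0 — confirming B is simple. So B^2 = 36.
Answer: boost, certificate B^2 = 36. B^2 = 36 is basis-independent, so its sign is the whole story.


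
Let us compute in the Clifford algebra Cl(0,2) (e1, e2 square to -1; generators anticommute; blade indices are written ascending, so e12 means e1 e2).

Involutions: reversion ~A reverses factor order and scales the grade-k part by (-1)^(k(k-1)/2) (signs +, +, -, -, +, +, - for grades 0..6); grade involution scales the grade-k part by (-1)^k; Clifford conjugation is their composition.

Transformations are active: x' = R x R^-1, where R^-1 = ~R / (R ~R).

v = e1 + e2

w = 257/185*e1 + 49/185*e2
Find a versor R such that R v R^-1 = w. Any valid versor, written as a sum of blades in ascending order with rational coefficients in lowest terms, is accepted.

Equal squares first: v^2 = w^2 = -2. Then v + w = 442/185*e1 + 234/185*e2 is a versor taking v to w, provided it is invertible.
Answer: 442/185*e1 + 234/185*e2


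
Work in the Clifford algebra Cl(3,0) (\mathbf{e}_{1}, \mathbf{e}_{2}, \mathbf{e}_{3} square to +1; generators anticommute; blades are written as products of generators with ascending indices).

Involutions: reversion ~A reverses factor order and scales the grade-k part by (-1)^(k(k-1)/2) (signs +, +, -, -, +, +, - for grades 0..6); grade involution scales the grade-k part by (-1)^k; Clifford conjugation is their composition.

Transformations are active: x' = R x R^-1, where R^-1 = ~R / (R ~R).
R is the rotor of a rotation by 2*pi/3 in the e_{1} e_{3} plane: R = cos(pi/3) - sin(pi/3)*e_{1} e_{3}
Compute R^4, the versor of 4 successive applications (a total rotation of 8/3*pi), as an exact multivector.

The rotor phase is half the rotation angle and phases add under composition, so 4 steps in the e_{1} e_{3} plane accumulate phase 4*(pi/3) = \frac{4 \pi}{3}: R^4 = cos(\frac{4 \pi}{3}) - sin(\frac{4 \pi}{3})*e_{1} e_{3}.
cos(\frac{4 \pi}{3}) = - \frac{1}{2} and sin(\frac{4 \pi}{3}) = - \frac{\sqrt{3}}{2}, so R^4 = -\frac{1}{2} + \frac{\sqrt{3}}{2} e_{1} e_{3}. The net rotation is 2/3*pi (after discarding 1 full turn, each of which contributes a factor -1 to the rotor); the rotor keeps the half-angle phase exactly.
Answer: -\frac{1}{2} + \frac{\sqrt{3}}{2} e_{1} e_{3}


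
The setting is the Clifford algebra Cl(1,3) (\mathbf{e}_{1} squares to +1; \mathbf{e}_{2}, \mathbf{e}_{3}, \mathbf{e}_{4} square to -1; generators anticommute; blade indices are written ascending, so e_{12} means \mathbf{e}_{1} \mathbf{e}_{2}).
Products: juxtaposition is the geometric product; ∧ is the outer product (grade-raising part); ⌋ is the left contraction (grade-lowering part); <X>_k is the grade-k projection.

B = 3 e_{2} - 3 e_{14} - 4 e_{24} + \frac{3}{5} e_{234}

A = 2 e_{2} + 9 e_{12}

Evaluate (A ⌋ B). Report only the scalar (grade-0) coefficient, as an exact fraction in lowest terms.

step 1: -6 + 8 e_{4} - \frac{6}{5} e_{34}
Answer: -6


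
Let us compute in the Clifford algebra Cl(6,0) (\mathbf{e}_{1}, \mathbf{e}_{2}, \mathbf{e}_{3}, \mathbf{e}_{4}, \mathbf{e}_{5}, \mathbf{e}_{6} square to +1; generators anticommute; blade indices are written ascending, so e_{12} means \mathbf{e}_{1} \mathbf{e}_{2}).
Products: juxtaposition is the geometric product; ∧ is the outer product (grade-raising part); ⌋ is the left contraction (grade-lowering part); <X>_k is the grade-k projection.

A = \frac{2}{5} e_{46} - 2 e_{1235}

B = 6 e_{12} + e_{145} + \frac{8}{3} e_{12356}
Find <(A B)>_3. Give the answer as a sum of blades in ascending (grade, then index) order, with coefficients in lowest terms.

step 1: -\frac{16}{3} e_{6} + 12 e_{35} + \frac{2}{5} e_{156} - 2 e_{234} + \frac{12}{5} e_{1246} - \frac{16}{15} e_{12345}
step 2: \frac{2}{5} e_{156} - 2 e_{234}
Answer: \frac{2}{5} e_{156} - 2 e_{234}


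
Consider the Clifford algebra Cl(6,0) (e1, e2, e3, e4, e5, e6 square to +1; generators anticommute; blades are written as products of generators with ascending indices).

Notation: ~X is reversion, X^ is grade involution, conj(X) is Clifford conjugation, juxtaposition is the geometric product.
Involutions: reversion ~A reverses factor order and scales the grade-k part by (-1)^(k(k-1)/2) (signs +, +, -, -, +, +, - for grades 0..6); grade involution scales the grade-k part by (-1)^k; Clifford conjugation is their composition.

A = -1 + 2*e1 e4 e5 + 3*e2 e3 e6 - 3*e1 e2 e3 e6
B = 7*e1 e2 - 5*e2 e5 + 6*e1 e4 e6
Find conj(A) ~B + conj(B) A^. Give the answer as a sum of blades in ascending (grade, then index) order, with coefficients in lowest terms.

first term: 7*e1 e2 - 5*e2 e5 - 21*e3 e6 + 12*e5 e6 + 10*e1 e2 e4 + 21*e1 e3 e6 + 6*e1 e4 e6 + 18*e2 e3 e4 - 14*e2 e4 e5 - 15*e3 e5 e6 - 18*e1 e2 e3 e4 + 15*e1 e3 e5 e6
second term: 7*e1 e2 - 5*e2 e5 - 21*e3 e6 - 12*e5 e6 + 10*e1 e2 e4 + 21*e1 e3 e6 - 6*e1 e4 e6 - 18*e2 e3 e4 - 14*e2 e4 e5 - 15*e3 e5 e6 - 18*e1 e2 e3 e4 - 15*e1 e3 e5 e6
Answer: 14*e1 e2 - 10*e2 e5 - 42*e3 e6 + 20*e1 e2 e4 + 42*e1 e3 e6 - 28*e2 e4 e5 - 30*e3 e5 e6 - 36*e1 e2 e3 e4


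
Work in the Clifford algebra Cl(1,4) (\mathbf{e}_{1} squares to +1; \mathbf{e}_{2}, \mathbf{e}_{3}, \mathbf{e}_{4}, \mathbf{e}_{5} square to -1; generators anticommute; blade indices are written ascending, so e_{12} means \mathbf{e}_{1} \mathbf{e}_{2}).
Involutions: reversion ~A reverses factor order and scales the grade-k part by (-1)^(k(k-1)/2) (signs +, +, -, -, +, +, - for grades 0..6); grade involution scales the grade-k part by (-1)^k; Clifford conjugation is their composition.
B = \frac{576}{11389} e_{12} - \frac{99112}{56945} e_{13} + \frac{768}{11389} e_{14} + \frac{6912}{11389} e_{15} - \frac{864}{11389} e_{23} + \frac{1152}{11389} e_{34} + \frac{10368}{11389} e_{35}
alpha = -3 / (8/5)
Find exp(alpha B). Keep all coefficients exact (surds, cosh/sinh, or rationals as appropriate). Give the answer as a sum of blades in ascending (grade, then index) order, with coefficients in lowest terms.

B^2 term by term: the squares give (\frac{576}{11389})^2*(e_{12})^2 + (-\frac{99112}{56945})^2*(e_{13})^2 + (\frac{768}{11389})^2*(e_{14})^2 + (\frac{6912}{11389})^2*(e_{15})^2 + (-\frac{864}{11389})^2*(e_{23})^2 + (\frac{1152}{11389})^2*(e_{34})^2 + (\frac{10368}{11389})^2*(e_{35})^2 = \frac{331776}{129709321}*(+1) + \frac{9823188544}{3242733025}*(+1) + \frac{589824}{129709321}*(+1) + \frac{47775744}{129709321}*(+1) + \frac{746496}{129709321}*(-1) + \frac{1327104}{129709321}*(-1) + \frac{107495424}{129709321}*(-1) = \frac{64}{25} (each basis 2-blade squares to minus the product of its generators' squares); cross terms between blades sharing an index anticommute and cancel; the commuting (index-disjoint) pairs give grade-4 terms 2*c*c'*(blade product), which cancel blade by blade — e_{1234}: \frac{1327104}{129709321} - \frac{1327104}{129709321} = 0; e_{1235}: \frac{11943936}{129709321} - \frac{11943936}{129709321} = 0; e_{1345}: -\frac{15925248}{129709321} + \frac{15925248}{129709321} = 0 — confirming B is simple. So B^2 = \frac{64}{25}.
B^2 = \frac{64}{25} — since the square is positive, the closed form is hyperbolic: l = \frac{8}{5}, alpha*l = -3, so exp(alpha B) = cosh(-3) + (sinh(-3)/(\frac{8}{5}))*B = \cosh{\left(3 \right)} + (- \frac{5 \sinh{\left(3 \right)}}{8})*B.
Answer: \cosh{\left(3 \right)} - \frac{360 \sinh{\left(3 \right)}}{11389} e_{12} + \frac{12389 \sinh{\left(3 \right)}}{11389} e_{13} - \frac{480 \sinh{\left(3 \right)}}{11389} e_{14} - \frac{4320 \sinh{\left(3 \right)}}{11389} e_{15} + \frac{540 \sinh{\left(3 \right)}}{11389} e_{23} - \frac{720 \sinh{\left(3 \right)}}{11389} e_{34} - \frac{6480 \sinh{\left(3 \right)}}{11389} e_{35}


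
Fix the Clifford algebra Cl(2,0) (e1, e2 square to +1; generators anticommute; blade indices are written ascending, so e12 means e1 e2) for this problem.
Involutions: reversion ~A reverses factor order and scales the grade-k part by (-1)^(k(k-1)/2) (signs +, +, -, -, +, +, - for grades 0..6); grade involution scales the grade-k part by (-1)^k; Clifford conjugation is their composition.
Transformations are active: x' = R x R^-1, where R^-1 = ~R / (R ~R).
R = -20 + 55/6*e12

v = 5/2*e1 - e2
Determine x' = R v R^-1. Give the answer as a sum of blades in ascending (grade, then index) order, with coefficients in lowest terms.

~R = -20 - 55/6*e12, and R ~R = 17425/36, so R^-1 = ~R / (17425/36).
R v = -355/6*e1 - 35/12*e2
Answer: 3331/1394*e1 + 865/697*e2


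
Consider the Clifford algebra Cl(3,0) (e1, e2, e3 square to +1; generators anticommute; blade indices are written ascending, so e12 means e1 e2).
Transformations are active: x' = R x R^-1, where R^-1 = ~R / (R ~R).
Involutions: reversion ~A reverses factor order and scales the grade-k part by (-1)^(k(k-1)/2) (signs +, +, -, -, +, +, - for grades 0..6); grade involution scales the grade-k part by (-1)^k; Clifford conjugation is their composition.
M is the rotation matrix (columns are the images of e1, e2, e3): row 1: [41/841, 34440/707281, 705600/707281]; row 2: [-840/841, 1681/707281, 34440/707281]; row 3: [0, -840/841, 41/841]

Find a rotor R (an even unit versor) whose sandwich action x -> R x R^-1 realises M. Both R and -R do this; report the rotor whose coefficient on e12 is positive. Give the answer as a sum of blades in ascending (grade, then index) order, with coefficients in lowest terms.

Method: write R = a + b12*e12 + b13*e13 + b23*e23 with a^2 + b12^2 + b13^2 + b23^2 = 1 (so R^-1 = ~R). Expanding the columns R e_j ~R gives tr M = 4a^2 - 1 and, from the antisymmetric part, M21 - M12 = -4a*b12, M13 - M31 = 4a*b13, M32 - M23 = -4a*b23.
Here tr M = 70643/707281, so a^2 = (1 + tr M)/4 = 194481/707281 and a = ±441/841. Taking a = 441/841: M21 - M12 = -740880/707281, M13 - M31 = 705600/707281, M32 - M23 = -740880/707281, giving b12 = 420/841, b13 = 400/841, b23 = 420/841, i.e. R = 441/841 + 420/841*e12 + 400/841*e13 + 420/841*e23.
Its e12 coefficient is already positive.
Answer: 441/841 + 420/841*e12 + 400/841*e13 + 420/841*e23. Sheet selection: the two-to-one cover makes ±R indistinguishable at the matrix level (trace 70643/707281), so uniqueness comes from the required sign on e12.
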